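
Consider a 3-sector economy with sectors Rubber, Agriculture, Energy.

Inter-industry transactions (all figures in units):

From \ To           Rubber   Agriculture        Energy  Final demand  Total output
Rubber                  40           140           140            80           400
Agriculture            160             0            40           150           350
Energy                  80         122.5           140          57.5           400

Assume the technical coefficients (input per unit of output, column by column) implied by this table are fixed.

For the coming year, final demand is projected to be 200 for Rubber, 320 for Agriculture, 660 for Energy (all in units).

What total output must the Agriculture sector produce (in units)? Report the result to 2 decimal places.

x_2 = 1155.35

Technical coefficients a_ij = z_ij / X_j:
  a_11 = 40/400 = 0.10, a_21 = 160/400 = 0.40, a_31 = 80/400 = 0.20
  a_12 = 140/350 = 0.40, a_22 = 0/350 = 0.00, a_32 = 122.5/350 = 0.35
  a_13 = 140/400 = 0.35, a_23 = 40/400 = 0.10, a_33 = 140/400 = 0.35
I − A =
  [   0.90    -0.40    -0.35]
  [  -0.40     1.00    -0.10]
  [  -0.20    -0.35     0.65]
Cofactors of I−A, C_ij = (−1)^(i+j)·(minor ij) (rows/columns in the sector order above):
  C_11 = (1.00)(0.65) − (-0.10)(-0.35) = 0.6150
  C_12 = −[(-0.40)(0.65) − (-0.10)(-0.20)] = 0.2800
  C_13 = (-0.40)(-0.35) − (1.00)(-0.20) = 0.3400
  C_21 = −[(-0.40)(0.65) − (-0.35)(-0.35)] = 0.3825
  C_22 = (0.90)(0.65) − (-0.35)(-0.20) = 0.5150
  C_23 = −[(0.90)(-0.35) − (-0.40)(-0.20)] = 0.3950
  C_31 = (-0.40)(-0.10) − (-0.35)(1.00) = 0.3900
  C_32 = −[(0.90)(-0.10) − (-0.35)(-0.40)] = 0.2300
  C_33 = (0.90)(1.00) − (-0.40)(-0.40) = 0.7400
det(I−A) = Σ_j (I−A)_1j·C_1j = (0.90)(0.6150) + (-0.40)(0.2800) + (-0.35)(0.3400) = 0.3225
adj(I−A) = Cᵀ =
  [ 0.6150   0.3825   0.3900]
  [ 0.2800   0.5150   0.2300]
  [ 0.3400   0.3950   0.7400]
(I − A)⁻¹ = adj(I−A) / det(I−A) ≈
  [   1.9070     1.1860     1.2093]
  [   0.8682     1.5969     0.7132]
  [   1.0543     1.2248     2.2946]
x = (I − A)⁻¹ d = adj(I−A)·d / det(I−A), with det(I−A) = 0.3225:
  x_1 = (0.6150·200 + 0.3825·320 + 0.3900·660) / 0.3225 = 502.80 / 0.3225 ≈ 1559.07
  x_2 = (0.2800·200 + 0.5150·320 + 0.2300·660) / 0.3225 = 372.60 / 0.3225 ≈ 1155.35
  x_3 = (0.3400·200 + 0.3950·320 + 0.7400·660) / 0.3225 = 682.80 / 0.3225 ≈ 2117.21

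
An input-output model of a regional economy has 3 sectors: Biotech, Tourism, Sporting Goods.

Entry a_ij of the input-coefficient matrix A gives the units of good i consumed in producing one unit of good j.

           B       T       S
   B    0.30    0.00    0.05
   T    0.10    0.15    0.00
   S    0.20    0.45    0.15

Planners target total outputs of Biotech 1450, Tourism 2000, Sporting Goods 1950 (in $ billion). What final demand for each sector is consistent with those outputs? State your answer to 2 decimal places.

I − A =
  [   0.70     0.00    -0.05]
  [  -0.10     0.85     0.00]
  [  -0.20    -0.45     0.85]
d = (I − A) x:
  d_B = (+0.70)·1450 + (+0.00)·2000 + (-0.05)·1950 = 917.50
  d_T = (-0.10)·1450 + (+0.85)·2000 + (+0.00)·1950 = 1555.00
  d_S = (-0.20)·1450 + (-0.45)·2000 + (+0.85)·1950 = 467.50

d_B = 917.50, d_T = 1555.00, d_S = 467.50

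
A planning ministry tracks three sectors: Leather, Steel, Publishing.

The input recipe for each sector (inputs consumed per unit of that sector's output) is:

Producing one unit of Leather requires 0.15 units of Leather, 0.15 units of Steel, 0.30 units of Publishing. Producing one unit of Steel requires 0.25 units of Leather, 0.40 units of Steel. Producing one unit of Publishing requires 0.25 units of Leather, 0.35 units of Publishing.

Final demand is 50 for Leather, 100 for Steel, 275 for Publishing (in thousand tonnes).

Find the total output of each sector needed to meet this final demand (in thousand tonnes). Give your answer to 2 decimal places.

I − A =
  [   0.85    -0.25    -0.25]
  [  -0.15     0.60     0.00]
  [  -0.30     0.00     0.65]
Cofactors of I−A, C_ij = (−1)^(i+j)·(minor ij) (rows/columns in the sector order above):
  C_11 = (0.60)(0.65) − (0.00)(0.00) = 0.3900
  C_12 = −[(-0.15)(0.65) − (0.00)(-0.30)] = 0.0975
  C_13 = (-0.15)(0.00) − (0.60)(-0.30) = 0.1800
  C_21 = −[(-0.25)(0.65) − (-0.25)(0.00)] = 0.1625
  C_22 = (0.85)(0.65) − (-0.25)(-0.30) = 0.4775
  C_23 = −[(0.85)(0.00) − (-0.25)(-0.30)] = 0.0750
  C_31 = (-0.25)(0.00) − (-0.25)(0.60) = 0.1500
  C_32 = −[(0.85)(0.00) − (-0.25)(-0.15)] = 0.0375
  C_33 = (0.85)(0.60) − (-0.25)(-0.15) = 0.4725
det(I−A) = Σ_j (I−A)_1j·C_1j = (0.85)(0.3900) + (-0.25)(0.0975) + (-0.25)(0.1800) = 0.262125
adj(I−A) = Cᵀ =
  [ 0.3900   0.1625   0.1500]
  [ 0.0975   0.4775   0.0375]
  [ 0.1800   0.0750   0.4725]
(I − A)⁻¹ = adj(I−A) / det(I−A) ≈
  [   1.4878     0.6199     0.5722]
  [   0.3720     1.8216     0.1431]
  [   0.6867     0.2861     1.8026]
x = (I − A)⁻¹ d = adj(I−A)·d / det(I−A), with det(I−A) = 0.262125:
  x_L = (0.3900·50 + 0.1625·100 + 0.1500·275) / 0.262125 = 77.00 / 0.262125 ≈ 293.75
  x_S = (0.0975·50 + 0.4775·100 + 0.0375·275) / 0.262125 = 62.9375 / 0.262125 ≈ 240.10
  x_P = (0.1800·50 + 0.0750·100 + 0.4725·275) / 0.262125 = 146.4375 / 0.262125 ≈ 558.66

x_L = 293.75, x_S = 240.10, x_P = 558.66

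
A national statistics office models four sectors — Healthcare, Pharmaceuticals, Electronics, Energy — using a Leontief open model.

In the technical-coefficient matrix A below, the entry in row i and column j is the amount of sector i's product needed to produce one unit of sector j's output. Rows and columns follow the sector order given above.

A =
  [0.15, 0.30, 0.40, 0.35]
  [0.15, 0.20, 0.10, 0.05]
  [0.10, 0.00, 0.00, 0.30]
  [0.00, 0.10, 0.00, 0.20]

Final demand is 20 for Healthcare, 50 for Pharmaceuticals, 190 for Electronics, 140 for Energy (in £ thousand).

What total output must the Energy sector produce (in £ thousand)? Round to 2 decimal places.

x_4 = 195.55

I − A =
  [   0.85    -0.30    -0.40    -0.35]
  [  -0.15     0.80    -0.10    -0.05]
  [  -0.10     0.00     1.00    -0.30]
  [   0.00    -0.10     0.00     0.80]
Compute the cofactors C_ij = (−1)^(i+j)·(3×3 minor ij) of I−A; the adjugate is their transpose:
adj(I−A) = Cᵀ =
  [ 0.6320   0.2870   0.2815   0.4000]
  [ 0.1280   0.6480   0.1160   0.1400]
  [ 0.0680   0.0530   0.4985   0.2200]
  [ 0.0160   0.0810   0.0145   0.6000]
det(I−A) = Σ_j (I−A)_1j·C_1j = (0.85)(0.6320) + (-0.30)(0.1280) + (-0.40)(0.0680) + (-0.35)(0.0160) = 0.4660
(I − A)⁻¹ = adj(I−A) / det(I−A) ≈
  [   1.3562     0.6159     0.6041     0.8584]
  [   0.2747     1.3906     0.2489     0.3004]
  [   0.1459     0.1137     1.0697     0.4721]
  [   0.0343     0.1738     0.0311     1.2876]
x = (I − A)⁻¹ d = adj(I−A)·d / det(I−A), with det(I−A) = 0.4660:
  x_1 = (0.6320·20 + 0.2870·50 + 0.2815·190 + 0.4000·140) / 0.4660 = 136.475 / 0.4660 ≈ 292.86
  x_2 = (0.1280·20 + 0.6480·50 + 0.1160·190 + 0.1400·140) / 0.4660 = 76.60 / 0.4660 ≈ 164.38
  x_3 = (0.0680·20 + 0.0530·50 + 0.4985·190 + 0.2200·140) / 0.4660 = 129.525 / 0.4660 ≈ 277.95
  x_4 = (0.0160·20 + 0.0810·50 + 0.0145·190 + 0.6000·140) / 0.4660 = 91.125 / 0.4660 ≈ 195.55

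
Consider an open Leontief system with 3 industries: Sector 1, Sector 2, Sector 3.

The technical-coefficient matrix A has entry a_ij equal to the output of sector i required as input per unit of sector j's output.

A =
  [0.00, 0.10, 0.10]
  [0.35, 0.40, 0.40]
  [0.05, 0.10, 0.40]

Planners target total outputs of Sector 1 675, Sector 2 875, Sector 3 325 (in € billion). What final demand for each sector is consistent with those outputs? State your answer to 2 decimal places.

I − A =
  [   1.00    -0.10    -0.10]
  [  -0.35     0.60    -0.40]
  [  -0.05    -0.10     0.60]
d = (I − A) x:
  d_1 = (+1.00)·675 + (-0.10)·875 + (-0.10)·325 = 555.00
  d_2 = (-0.35)·675 + (+0.60)·875 + (-0.40)·325 = 158.75
  d_3 = (-0.05)·675 + (-0.10)·875 + (+0.60)·325 = 73.75

d_1 = 555.00, d_2 = 158.75, d_3 = 73.75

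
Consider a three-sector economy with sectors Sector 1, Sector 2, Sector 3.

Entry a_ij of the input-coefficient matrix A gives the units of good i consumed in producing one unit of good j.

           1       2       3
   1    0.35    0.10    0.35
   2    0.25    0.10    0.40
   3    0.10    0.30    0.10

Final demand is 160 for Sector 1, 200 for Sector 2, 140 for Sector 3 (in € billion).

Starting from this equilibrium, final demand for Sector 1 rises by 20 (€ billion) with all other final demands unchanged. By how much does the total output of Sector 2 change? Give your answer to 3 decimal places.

Δx_2 = 14.550

I − A =
  [   0.65    -0.10    -0.35]
  [  -0.25     0.90    -0.40]
  [  -0.10    -0.30     0.90]
Cofactors of I−A, C_ij = (−1)^(i+j)·(minor ij) (rows/columns in the sector order above):
  C_11 = (0.90)(0.90) − (-0.40)(-0.30) = 0.6900
  C_12 = −[(-0.25)(0.90) − (-0.40)(-0.10)] = 0.2650
  C_13 = (-0.25)(-0.30) − (0.90)(-0.10) = 0.1650
  C_21 = −[(-0.10)(0.90) − (-0.35)(-0.30)] = 0.1950
  C_22 = (0.65)(0.90) − (-0.35)(-0.10) = 0.5500
  C_23 = −[(0.65)(-0.30) − (-0.10)(-0.10)] = 0.2050
  C_31 = (-0.10)(-0.40) − (-0.35)(0.90) = 0.3550
  C_32 = −[(0.65)(-0.40) − (-0.35)(-0.25)] = 0.3475
  C_33 = (0.65)(0.90) − (-0.10)(-0.25) = 0.5600
det(I−A) = Σ_j (I−A)_1j·C_1j = (0.65)(0.6900) + (-0.10)(0.2650) + (-0.35)(0.1650) = 0.36425
adj(I−A) = Cᵀ =
  [ 0.6900   0.1950   0.3550]
  [ 0.2650   0.5500   0.3475]
  [ 0.1650   0.2050   0.5600]
(I − A)⁻¹ = adj(I−A) / det(I−A) ≈
  [   1.8943     0.5353     0.9746]
  [   0.7275     1.5100     0.9540]
  [   0.4530     0.5628     1.5374]
Δx = (I − A)⁻¹ Δd with Δd having +20 in the Sector 1 component and 0 elsewhere.
So Δx_2 = L_21 · (+20), where L_21 = adj(I−A)_21 / det(I−A) = 0.2650 / 0.36425.
Δx_2 = 0.2650 × (+20) / 0.36425 = 5.30 / 0.36425 ≈ 14.550.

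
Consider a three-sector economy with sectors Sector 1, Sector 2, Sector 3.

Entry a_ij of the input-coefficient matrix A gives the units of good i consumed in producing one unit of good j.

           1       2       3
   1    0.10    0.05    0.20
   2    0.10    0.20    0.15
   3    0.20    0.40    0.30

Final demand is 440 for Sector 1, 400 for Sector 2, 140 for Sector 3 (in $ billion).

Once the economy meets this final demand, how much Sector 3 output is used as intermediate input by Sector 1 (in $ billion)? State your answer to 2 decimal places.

z_31 = 142.94

I − A =
  [   0.90    -0.05    -0.20]
  [  -0.10     0.80    -0.15]
  [  -0.20    -0.40     0.70]
Cofactors of I−A, C_ij = (−1)^(i+j)·(minor ij) (rows/columns in the sector order above):
  C_11 = (0.80)(0.70) − (-0.15)(-0.40) = 0.5000
  C_12 = −[(-0.10)(0.70) − (-0.15)(-0.20)] = 0.1000
  C_13 = (-0.10)(-0.40) − (0.80)(-0.20) = 0.2000
  C_21 = −[(-0.05)(0.70) − (-0.20)(-0.40)] = 0.1150
  C_22 = (0.90)(0.70) − (-0.20)(-0.20) = 0.5900
  C_23 = −[(0.90)(-0.40) − (-0.05)(-0.20)] = 0.3700
  C_31 = (-0.05)(-0.15) − (-0.20)(0.80) = 0.1675
  C_32 = −[(0.90)(-0.15) − (-0.20)(-0.10)] = 0.1550
  C_33 = (0.90)(0.80) − (-0.05)(-0.10) = 0.7150
det(I−A) = Σ_j (I−A)_1j·C_1j = (0.90)(0.5000) + (-0.05)(0.1000) + (-0.20)(0.2000) = 0.4050
adj(I−A) = Cᵀ =
  [ 0.5000   0.1150   0.1675]
  [ 0.1000   0.5900   0.1550]
  [ 0.2000   0.3700   0.7150]
(I − A)⁻¹ = adj(I−A) / det(I−A) ≈
  [   1.2346     0.2840     0.4136]
  [   0.2469     1.4568     0.3827]
  [   0.4938     0.9136     1.7654]
First solve x = (I − A)⁻¹ d = adj(I−A)·d / det(I−A); in particular x_1 = (0.5000·440 + 0.1150·400 + 0.1675·140) / 0.4050 = 289.45 / 0.4050 ≈ 714.6914.
Intermediate flow from 3 to 1: z_31 = a_31 · x_1 = 0.20 × 289.45 / 0.4050 = 57.89 / 0.4050 ≈ 142.94.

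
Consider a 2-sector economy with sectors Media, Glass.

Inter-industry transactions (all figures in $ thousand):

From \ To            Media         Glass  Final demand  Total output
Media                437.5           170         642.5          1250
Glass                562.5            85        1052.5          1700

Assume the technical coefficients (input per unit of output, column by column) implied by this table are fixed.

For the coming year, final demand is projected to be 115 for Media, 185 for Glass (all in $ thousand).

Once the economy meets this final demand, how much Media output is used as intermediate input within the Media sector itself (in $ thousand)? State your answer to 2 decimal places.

Technical coefficients a_ij = z_ij / X_j:
  a_11 = 437.5/1250 = 0.35, a_21 = 562.5/1250 = 0.45
  a_12 = 170/1700 = 0.10, a_22 = 85/1700 = 0.05
I − A =
  [   0.65    -0.10]
  [  -0.45     0.95]
det(I−A) = (0.65)(0.95) − (-0.10)(-0.45) = 0.5725
adj(I−A) = [[0.95, 0.10], [0.45, 0.65]]
(I − A)⁻¹ = adj(I−A) / det(I−A) ≈
  [   1.6594     0.1747]
  [   0.7860     1.1354]
First solve x = (I − A)⁻¹ d = adj(I−A)·d / det(I−A); in particular x_1 = (0.95·115 + 0.10·185) / 0.5725 = 127.75 / 0.5725 ≈ 223.1441.
Intermediate flow from 1 to 1: z_11 = a_11 · x_1 = 0.35 × 127.75 / 0.5725 = 44.7125 / 0.5725 ≈ 78.10.

z_11 = 78.10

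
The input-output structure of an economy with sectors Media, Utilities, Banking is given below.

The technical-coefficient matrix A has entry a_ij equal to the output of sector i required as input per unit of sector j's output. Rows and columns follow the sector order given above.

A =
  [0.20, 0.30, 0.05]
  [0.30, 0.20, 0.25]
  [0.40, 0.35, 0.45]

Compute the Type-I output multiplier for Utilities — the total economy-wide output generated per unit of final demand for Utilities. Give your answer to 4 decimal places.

I − A =
  [   0.80    -0.30    -0.05]
  [  -0.30     0.80    -0.25]
  [  -0.40    -0.35     0.55]
Cofactors of I−A, C_ij = (−1)^(i+j)·(minor ij) (rows/columns in the sector order above):
  C_11 = (0.80)(0.55) − (-0.25)(-0.35) = 0.3525
  C_12 = −[(-0.30)(0.55) − (-0.25)(-0.40)] = 0.2650
  C_13 = (-0.30)(-0.35) − (0.80)(-0.40) = 0.4250
  C_21 = −[(-0.30)(0.55) − (-0.05)(-0.35)] = 0.1825
  C_22 = (0.80)(0.55) − (-0.05)(-0.40) = 0.4200
  C_23 = −[(0.80)(-0.35) − (-0.30)(-0.40)] = 0.4000
  C_31 = (-0.30)(-0.25) − (-0.05)(0.80) = 0.1150
  C_32 = −[(0.80)(-0.25) − (-0.05)(-0.30)] = 0.2150
  C_33 = (0.80)(0.80) − (-0.30)(-0.30) = 0.5500
det(I−A) = Σ_j (I−A)_1j·C_1j = (0.80)(0.3525) + (-0.30)(0.2650) + (-0.05)(0.4250) = 0.18125
adj(I−A) = Cᵀ =
  [ 0.3525   0.1825   0.1150]
  [ 0.2650   0.4200   0.2150]
  [ 0.4250   0.4000   0.5500]
(I − A)⁻¹ = adj(I−A) / det(I−A) ≈
  [   1.94483     1.00690     0.63448]
  [   1.46207     2.31724     1.18621]
  [   2.34483     2.20690     3.03448]
The output multiplier for sector j is the column-j sum of the Leontief inverse (I − A)⁻¹ = adj(I−A) / det(I−A).
Column 2 of adj(I−A): (0.1825, 0.4200, 0.4000); det(I−A) = 0.18125.
m_2 = (0.1825 + 0.4200 + 0.4000) / 0.18125 = 1.0025 / 0.18125 ≈ 5.5310.

m_2 = 5.5310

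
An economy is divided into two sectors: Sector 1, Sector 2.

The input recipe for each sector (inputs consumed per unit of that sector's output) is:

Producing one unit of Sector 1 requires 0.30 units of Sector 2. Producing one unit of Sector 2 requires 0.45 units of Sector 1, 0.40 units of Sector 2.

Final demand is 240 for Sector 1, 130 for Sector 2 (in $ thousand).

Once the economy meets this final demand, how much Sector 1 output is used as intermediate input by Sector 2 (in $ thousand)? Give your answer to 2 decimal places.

z_12 = 195.48

I − A =
  [   1.00    -0.45]
  [  -0.30     0.60]
det(I−A) = (1.00)(0.60) − (-0.45)(-0.30) = 0.4650
adj(I−A) = [[0.60, 0.45], [0.30, 1.00]]
(I − A)⁻¹ = adj(I−A) / det(I−A) ≈
  [   1.2903     0.9677]
  [   0.6452     2.1505]
First solve x = (I − A)⁻¹ d = adj(I−A)·d / det(I−A); in particular x_2 = (0.30·240 + 1.00·130) / 0.4650 = 202.00 / 0.4650 ≈ 434.4086.
Intermediate flow from 1 to 2: z_12 = a_12 · x_2 = 0.45 × 202.00 / 0.4650 = 90.90 / 0.4650 ≈ 195.48.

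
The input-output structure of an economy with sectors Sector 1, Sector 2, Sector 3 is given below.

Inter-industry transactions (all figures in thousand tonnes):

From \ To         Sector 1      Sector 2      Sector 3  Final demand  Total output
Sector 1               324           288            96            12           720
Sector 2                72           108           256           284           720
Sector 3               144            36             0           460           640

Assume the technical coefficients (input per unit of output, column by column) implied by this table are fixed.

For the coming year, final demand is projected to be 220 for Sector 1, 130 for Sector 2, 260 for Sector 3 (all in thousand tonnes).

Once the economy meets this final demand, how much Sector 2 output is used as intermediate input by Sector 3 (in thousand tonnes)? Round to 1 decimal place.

Technical coefficients a_ij = z_ij / X_j:
  a_11 = 324/720 = 0.45, a_21 = 72/720 = 0.10, a_31 = 144/720 = 0.20
  a_12 = 288/720 = 0.40, a_22 = 108/720 = 0.15, a_32 = 36/720 = 0.05
  a_13 = 96/640 = 0.15, a_23 = 256/640 = 0.40, a_33 = 0/640 = 0.00
I − A =
  [   0.55    -0.40    -0.15]
  [  -0.10     0.85    -0.40]
  [  -0.20    -0.05     1.00]
Cofactors of I−A, C_ij = (−1)^(i+j)·(minor ij) (rows/columns in the sector order above):
  C_11 = (0.85)(1.00) − (-0.40)(-0.05) = 0.8300
  C_12 = −[(-0.10)(1.00) − (-0.40)(-0.20)] = 0.1800
  C_13 = (-0.10)(-0.05) − (0.85)(-0.20) = 0.1750
  C_21 = −[(-0.40)(1.00) − (-0.15)(-0.05)] = 0.4075
  C_22 = (0.55)(1.00) − (-0.15)(-0.20) = 0.5200
  C_23 = −[(0.55)(-0.05) − (-0.40)(-0.20)] = 0.1075
  C_31 = (-0.40)(-0.40) − (-0.15)(0.85) = 0.2875
  C_32 = −[(0.55)(-0.40) − (-0.15)(-0.10)] = 0.2350
  C_33 = (0.55)(0.85) − (-0.40)(-0.10) = 0.4275
det(I−A) = Σ_j (I−A)_1j·C_1j = (0.55)(0.8300) + (-0.40)(0.1800) + (-0.15)(0.1750) = 0.35825
adj(I−A) = Cᵀ =
  [ 0.8300   0.4075   0.2875]
  [ 0.1800   0.5200   0.2350]
  [ 0.1750   0.1075   0.4275]
(I − A)⁻¹ = adj(I−A) / det(I−A) ≈
  [   2.3168     1.1375     0.8025]
  [   0.5024     1.4515     0.6560]
  [   0.4885     0.3001     1.1933]
First solve x = (I − A)⁻¹ d = adj(I−A)·d / det(I−A); in particular x_3 = (0.1750·220 + 0.1075·130 + 0.4275·260) / 0.35825 = 163.625 / 0.35825 ≈ 456.734.
Intermediate flow from 2 to 3: z_23 = a_23 · x_3 = 0.40 × 163.625 / 0.35825 = 65.45 / 0.35825 ≈ 182.7.

z_23 = 182.7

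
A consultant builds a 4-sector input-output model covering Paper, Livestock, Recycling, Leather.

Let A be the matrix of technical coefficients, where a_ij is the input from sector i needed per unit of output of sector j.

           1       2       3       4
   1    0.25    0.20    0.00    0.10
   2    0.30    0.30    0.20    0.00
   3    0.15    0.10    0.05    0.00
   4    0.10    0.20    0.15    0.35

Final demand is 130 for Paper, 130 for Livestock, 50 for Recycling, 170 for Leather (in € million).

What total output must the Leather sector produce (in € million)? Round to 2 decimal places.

I − A =
  [   0.75    -0.20     0.00    -0.10]
  [  -0.30     0.70    -0.20     0.00]
  [  -0.15    -0.10     0.95     0.00]
  [  -0.10    -0.20    -0.15     0.65]
Compute the cofactors C_ij = (−1)^(i+j)·(3×3 minor ij) of I−A; the adjugate is their transpose:
adj(I−A) = Cᵀ =
  [ 0.419250   0.144000   0.040500   0.064500]
  [ 0.204750   0.451375   0.100000   0.031500]
  [ 0.087750   0.070250   0.289250   0.013500]
  [ 0.147750   0.177250   0.103750   0.420750]
det(I−A) = Σ_j (I−A)_1j·C_1j = (0.75)(0.419250) + (-0.20)(0.204750) + (0.00)(0.087750) + (-0.10)(0.147750) = 0.2587125
(I − A)⁻¹ = adj(I−A) / det(I−A) ≈
  [   1.6205     0.5566     0.1565     0.2493]
  [   0.7914     1.7447     0.3865     0.1218]
  [   0.3392     0.2715     1.1180     0.0522]
  [   0.5711     0.6851     0.4010     1.6263]
x = (I − A)⁻¹ d = adj(I−A)·d / det(I−A), with det(I−A) = 0.2587125:
  x_1 = (0.419250·130 + 0.144000·130 + 0.040500·50 + 0.064500·170) / 0.2587125 = 86.2125 / 0.2587125 ≈ 333.24
  x_2 = (0.204750·130 + 0.451375·130 + 0.100000·50 + 0.031500·170) / 0.2587125 = 95.65125 / 0.2587125 ≈ 369.72
  x_3 = (0.087750·130 + 0.070250·130 + 0.289250·50 + 0.013500·170) / 0.2587125 = 37.2975 / 0.2587125 ≈ 144.17
  x_4 = (0.147750·130 + 0.177250·130 + 0.103750·50 + 0.420750·170) / 0.2587125 = 118.965 / 0.2587125 ≈ 459.83

x_4 = 459.83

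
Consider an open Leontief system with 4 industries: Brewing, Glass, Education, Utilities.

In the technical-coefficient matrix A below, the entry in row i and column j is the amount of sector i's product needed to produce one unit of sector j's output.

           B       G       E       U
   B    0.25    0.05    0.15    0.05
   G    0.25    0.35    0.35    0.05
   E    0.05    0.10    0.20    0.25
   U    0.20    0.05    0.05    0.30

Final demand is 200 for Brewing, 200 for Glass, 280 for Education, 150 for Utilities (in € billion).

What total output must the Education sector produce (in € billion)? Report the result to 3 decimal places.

I − A =
  [   0.75    -0.05    -0.15    -0.05]
  [  -0.25     0.65    -0.35    -0.05]
  [  -0.05    -0.10     0.80    -0.25]
  [  -0.20    -0.05    -0.05     0.70]
Compute the cofactors C_ij = (−1)^(i+j)·(3×3 minor ij) of I−A; the adjugate is their transpose:
adj(I−A) = Cᵀ =
  [ 0.32475   0.04200   0.08275   0.05575]
  [ 0.17475   0.38975   0.21050   0.11550]
  [ 0.07675   0.06525   0.32300   0.12550]
  [ 0.11075   0.04450   0.06175   0.34425]
det(I−A) = Σ_j (I−A)_1j·C_1j = (0.75)(0.32475) + (-0.05)(0.17475) + (-0.15)(0.07675) + (-0.05)(0.11075) = 0.217775
(I − A)⁻¹ = adj(I−A) / det(I−A) ≈
  [   1.4912     0.1929     0.3800     0.2560]
  [   0.8024     1.7897     0.9666     0.5304]
  [   0.3524     0.2996     1.4832     0.5763]
  [   0.5086     0.2043     0.2835     1.5808]
x = (I − A)⁻¹ d = adj(I−A)·d / det(I−A), with det(I−A) = 0.217775:
  x_B = (0.32475·200 + 0.04200·200 + 0.08275·280 + 0.05575·150) / 0.217775 = 104.8825 / 0.217775 ≈ 481.609
  x_G = (0.17475·200 + 0.38975·200 + 0.21050·280 + 0.11550·150) / 0.217775 = 189.165 / 0.217775 ≈ 868.626
  x_E = (0.07675·200 + 0.06525·200 + 0.32300·280 + 0.12550·150) / 0.217775 = 137.665 / 0.217775 ≈ 632.143
  x_U = (0.11075·200 + 0.04450·200 + 0.06175·280 + 0.34425·150) / 0.217775 = 99.9775 / 0.217775 ≈ 459.086

x_E = 632.143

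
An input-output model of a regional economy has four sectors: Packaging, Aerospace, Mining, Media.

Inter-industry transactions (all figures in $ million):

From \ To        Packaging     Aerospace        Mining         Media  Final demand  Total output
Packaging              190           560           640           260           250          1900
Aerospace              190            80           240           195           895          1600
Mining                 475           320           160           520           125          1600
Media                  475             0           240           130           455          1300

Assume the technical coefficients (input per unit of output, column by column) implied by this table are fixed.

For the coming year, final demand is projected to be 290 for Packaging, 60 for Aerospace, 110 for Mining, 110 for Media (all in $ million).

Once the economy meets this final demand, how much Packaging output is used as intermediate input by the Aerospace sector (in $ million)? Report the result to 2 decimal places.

Technical coefficients a_ij = z_ij / X_j:
  a_11 = 190/1900 = 0.10, a_21 = 190/1900 = 0.10, a_31 = 475/1900 = 0.25, a_41 = 475/1900 = 0.25
  a_12 = 560/1600 = 0.35, a_22 = 80/1600 = 0.05, a_32 = 320/1600 = 0.20, a_42 = 0/1600 = 0.00
  a_13 = 640/1600 = 0.40, a_23 = 240/1600 = 0.15, a_33 = 160/1600 = 0.10, a_43 = 240/1600 = 0.15
  a_14 = 260/1300 = 0.20, a_24 = 195/1300 = 0.15, a_34 = 520/1300 = 0.40, a_44 = 130/1300 = 0.10
I − A =
  [   0.90    -0.35    -0.40    -0.20]
  [  -0.10     0.95    -0.15    -0.15]
  [  -0.25    -0.20     0.90    -0.40]
  [  -0.25     0.00    -0.15     0.90]
Compute the cofactors C_ij = (−1)^(i+j)·(3×3 minor ij) of I−A; the adjugate is their transpose:
adj(I−A) = Cᵀ =
  [ 0.681000   0.340500   0.425625   0.397250]
  [ 0.163125   0.492500   0.188250   0.202000]
  [ 0.334250   0.265750   0.677375   0.419625]
  [ 0.244875   0.138875   0.231125   0.594875]
det(I−A) = Σ_j (I−A)_1j·C_1j = (0.90)(0.681000) + (-0.35)(0.163125) + (-0.40)(0.334250) + (-0.20)(0.244875) = 0.37313125
(I − A)⁻¹ = adj(I−A) / det(I−A) ≈
  [   1.8251     0.9125     1.1407     1.0646]
  [   0.4372     1.3199     0.5045     0.5414]
  [   0.8958     0.7122     1.8154     1.1246]
  [   0.6563     0.3722     0.6194     1.5943]
First solve x = (I − A)⁻¹ d = adj(I−A)·d / det(I−A); in particular x_2 = (0.163125·290 + 0.492500·60 + 0.188250·110 + 0.202000·110) / 0.37313125 = 119.78375 / 0.37313125 ≈ 321.0231.
Intermediate flow from 1 to 2: z_12 = a_12 · x_2 = 0.35 × 119.78375 / 0.37313125 = 41.9243125 / 0.37313125 ≈ 112.36.

z_12 = 112.36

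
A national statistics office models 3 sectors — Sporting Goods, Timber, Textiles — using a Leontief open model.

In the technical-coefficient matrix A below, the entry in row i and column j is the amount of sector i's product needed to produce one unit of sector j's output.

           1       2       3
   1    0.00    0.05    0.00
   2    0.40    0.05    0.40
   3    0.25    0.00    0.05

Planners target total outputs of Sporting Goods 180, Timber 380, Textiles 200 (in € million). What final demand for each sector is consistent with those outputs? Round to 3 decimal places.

d_1 = 161.000, d_2 = 209.000, d_3 = 145.000

I − A =
  [   1.00    -0.05     0.00]
  [  -0.40     0.95    -0.40]
  [  -0.25     0.00     0.95]
d = (I − A) x:
  d_1 = (+1.00)·180 + (-0.05)·380 + (+0.00)·200 = 161.000
  d_2 = (-0.40)·180 + (+0.95)·380 + (-0.40)·200 = 209.000
  d_3 = (-0.25)·180 + (+0.00)·380 + (+0.95)·200 = 145.000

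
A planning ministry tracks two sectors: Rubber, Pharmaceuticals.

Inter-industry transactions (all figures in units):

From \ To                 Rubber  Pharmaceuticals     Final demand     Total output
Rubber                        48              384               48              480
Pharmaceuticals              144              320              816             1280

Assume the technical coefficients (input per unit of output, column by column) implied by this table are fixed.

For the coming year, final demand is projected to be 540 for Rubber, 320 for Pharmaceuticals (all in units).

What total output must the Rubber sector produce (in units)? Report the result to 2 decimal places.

x_1 = 856.41

Technical coefficients a_ij = z_ij / X_j:
  a_11 = 48/480 = 0.10, a_21 = 144/480 = 0.30
  a_12 = 384/1280 = 0.30, a_22 = 320/1280 = 0.25
I − A =
  [   0.90    -0.30]
  [  -0.30     0.75]
det(I−A) = (0.90)(0.75) − (-0.30)(-0.30) = 0.5850
adj(I−A) = [[0.75, 0.30], [0.30, 0.90]]
(I − A)⁻¹ = adj(I−A) / det(I−A) ≈
  [   1.2821     0.5128]
  [   0.5128     1.5385]
x = (I − A)⁻¹ d = adj(I−A)·d / det(I−A), with det(I−A) = 0.5850:
  x_1 = (0.75·540 + 0.30·320) / 0.5850 = 501.00 / 0.5850 ≈ 856.41
  x_2 = (0.30·540 + 0.90·320) / 0.5850 = 450.00 / 0.5850 ≈ 769.23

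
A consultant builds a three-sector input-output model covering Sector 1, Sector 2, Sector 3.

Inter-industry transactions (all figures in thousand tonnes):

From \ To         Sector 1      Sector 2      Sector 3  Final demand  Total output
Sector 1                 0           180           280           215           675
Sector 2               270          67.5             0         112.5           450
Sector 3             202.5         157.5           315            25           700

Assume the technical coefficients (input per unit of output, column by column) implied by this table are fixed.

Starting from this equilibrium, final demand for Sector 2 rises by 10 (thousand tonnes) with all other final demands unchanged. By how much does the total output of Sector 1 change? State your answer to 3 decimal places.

Technical coefficients a_ij = z_ij / X_j:
  a_11 = 0/675 = 0.00, a_21 = 270/675 = 0.40, a_31 = 202.5/675 = 0.30
  a_12 = 180/450 = 0.40, a_22 = 67.5/450 = 0.15, a_32 = 157.5/450 = 0.35
  a_13 = 280/700 = 0.40, a_23 = 0/700 = 0.00, a_33 = 315/700 = 0.45
I − A =
  [   1.00    -0.40    -0.40]
  [  -0.40     0.85     0.00]
  [  -0.30    -0.35     0.55]
Cofactors of I−A, C_ij = (−1)^(i+j)·(minor ij) (rows/columns in the sector order above):
  C_11 = (0.85)(0.55) − (0.00)(-0.35) = 0.4675
  C_12 = −[(-0.40)(0.55) − (0.00)(-0.30)] = 0.2200
  C_13 = (-0.40)(-0.35) − (0.85)(-0.30) = 0.3950
  C_21 = −[(-0.40)(0.55) − (-0.40)(-0.35)] = 0.3600
  C_22 = (1.00)(0.55) − (-0.40)(-0.30) = 0.4300
  C_23 = −[(1.00)(-0.35) − (-0.40)(-0.30)] = 0.4700
  C_31 = (-0.40)(0.00) − (-0.40)(0.85) = 0.3400
  C_32 = −[(1.00)(0.00) − (-0.40)(-0.40)] = 0.1600
  C_33 = (1.00)(0.85) − (-0.40)(-0.40) = 0.6900
det(I−A) = Σ_j (I−A)_1j·C_1j = (1.00)(0.4675) + (-0.40)(0.2200) + (-0.40)(0.3950) = 0.2215
adj(I−A) = Cᵀ =
  [ 0.4675   0.3600   0.3400]
  [ 0.2200   0.4300   0.1600]
  [ 0.3950   0.4700   0.6900]
(I − A)⁻¹ = adj(I−A) / det(I−A) ≈
  [   2.1106     1.6253     1.5350]
  [   0.9932     1.9413     0.7223]
  [   1.7833     2.1219     3.1151]
Δx = (I − A)⁻¹ Δd with Δd having +10 in the Sector 2 component and 0 elsewhere.
So Δx_1 = L_12 · (+10), where L_12 = adj(I−A)_12 / det(I−A) = 0.3600 / 0.2215.
Δx_1 = 0.3600 × (+10) / 0.2215 = 3.60 / 0.2215 ≈ 16.253.

Δx_1 = 16.253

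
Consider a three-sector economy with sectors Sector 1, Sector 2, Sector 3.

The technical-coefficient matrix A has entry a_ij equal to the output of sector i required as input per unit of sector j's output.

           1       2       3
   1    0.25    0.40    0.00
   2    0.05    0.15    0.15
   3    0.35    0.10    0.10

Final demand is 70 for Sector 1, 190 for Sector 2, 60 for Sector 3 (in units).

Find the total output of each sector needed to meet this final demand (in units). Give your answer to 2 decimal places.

x_1 = 237.82, x_2 = 270.92, x_3 = 189.26

I − A =
  [   0.75    -0.40     0.00]
  [  -0.05     0.85    -0.15]
  [  -0.35    -0.10     0.90]
Cofactors of I−A, C_ij = (−1)^(i+j)·(minor ij) (rows/columns in the sector order above):
  C_11 = (0.85)(0.90) − (-0.15)(-0.10) = 0.7500
  C_12 = −[(-0.05)(0.90) − (-0.15)(-0.35)] = 0.0975
  C_13 = (-0.05)(-0.10) − (0.85)(-0.35) = 0.3025
  C_21 = −[(-0.40)(0.90) − (0.00)(-0.10)] = 0.3600
  C_22 = (0.75)(0.90) − (0.00)(-0.35) = 0.6750
  C_23 = −[(0.75)(-0.10) − (-0.40)(-0.35)] = 0.2150
  C_31 = (-0.40)(-0.15) − (0.00)(0.85) = 0.0600
  C_32 = −[(0.75)(-0.15) − (0.00)(-0.05)] = 0.1125
  C_33 = (0.75)(0.85) − (-0.40)(-0.05) = 0.6175
det(I−A) = Σ_j (I−A)_1j·C_1j = (0.75)(0.7500) + (-0.40)(0.0975) + (0.00)(0.3025) = 0.5235
adj(I−A) = Cᵀ =
  [ 0.7500   0.3600   0.0600]
  [ 0.0975   0.6750   0.1125]
  [ 0.3025   0.2150   0.6175]
(I − A)⁻¹ = adj(I−A) / det(I−A) ≈
  [   1.4327     0.6877     0.1146]
  [   0.1862     1.2894     0.2149]
  [   0.5778     0.4107     1.1796]
x = (I − A)⁻¹ d = adj(I−A)·d / det(I−A), with det(I−A) = 0.5235:
  x_1 = (0.7500·70 + 0.3600·190 + 0.0600·60) / 0.5235 = 124.50 / 0.5235 ≈ 237.82
  x_2 = (0.0975·70 + 0.6750·190 + 0.1125·60) / 0.5235 = 141.825 / 0.5235 ≈ 270.92
  x_3 = (0.3025·70 + 0.2150·190 + 0.6175·60) / 0.5235 = 99.075 / 0.5235 ≈ 189.26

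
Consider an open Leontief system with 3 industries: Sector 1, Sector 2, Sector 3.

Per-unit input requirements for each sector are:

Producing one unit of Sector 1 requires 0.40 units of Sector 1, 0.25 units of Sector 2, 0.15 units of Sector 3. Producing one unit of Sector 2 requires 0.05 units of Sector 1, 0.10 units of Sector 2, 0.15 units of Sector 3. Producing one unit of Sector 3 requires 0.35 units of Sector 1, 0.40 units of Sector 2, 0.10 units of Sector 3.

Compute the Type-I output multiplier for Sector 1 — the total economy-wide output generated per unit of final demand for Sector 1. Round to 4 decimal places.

I − A =
  [   0.60    -0.05    -0.35]
  [  -0.25     0.90    -0.40]
  [  -0.15    -0.15     0.90]
Cofactors of I−A, C_ij = (−1)^(i+j)·(minor ij) (rows/columns in the sector order above):
  C_11 = (0.90)(0.90) − (-0.40)(-0.15) = 0.7500
  C_12 = −[(-0.25)(0.90) − (-0.40)(-0.15)] = 0.2850
  C_13 = (-0.25)(-0.15) − (0.90)(-0.15) = 0.1725
  C_21 = −[(-0.05)(0.90) − (-0.35)(-0.15)] = 0.0975
  C_22 = (0.60)(0.90) − (-0.35)(-0.15) = 0.4875
  C_23 = −[(0.60)(-0.15) − (-0.05)(-0.15)] = 0.0975
  C_31 = (-0.05)(-0.40) − (-0.35)(0.90) = 0.3350
  C_32 = −[(0.60)(-0.40) − (-0.35)(-0.25)] = 0.3275
  C_33 = (0.60)(0.90) − (-0.05)(-0.25) = 0.5275
det(I−A) = Σ_j (I−A)_1j·C_1j = (0.60)(0.7500) + (-0.05)(0.2850) + (-0.35)(0.1725) = 0.375375
adj(I−A) = Cᵀ =
  [ 0.7500   0.0975   0.3350]
  [ 0.2850   0.4875   0.3275]
  [ 0.1725   0.0975   0.5275]
(I − A)⁻¹ = adj(I−A) / det(I−A) ≈
  [   1.99800     0.25974     0.89244]
  [   0.75924     1.29870     0.87246]
  [   0.45954     0.25974     1.40526]
The output multiplier for sector j is the column-j sum of the Leontief inverse (I − A)⁻¹ = adj(I−A) / det(I−A).
Column 1 of adj(I−A): (0.7500, 0.2850, 0.1725); det(I−A) = 0.375375.
m_1 = (0.7500 + 0.2850 + 0.1725) / 0.375375 = 1.2075 / 0.375375 ≈ 3.2168.

m_1 = 3.2168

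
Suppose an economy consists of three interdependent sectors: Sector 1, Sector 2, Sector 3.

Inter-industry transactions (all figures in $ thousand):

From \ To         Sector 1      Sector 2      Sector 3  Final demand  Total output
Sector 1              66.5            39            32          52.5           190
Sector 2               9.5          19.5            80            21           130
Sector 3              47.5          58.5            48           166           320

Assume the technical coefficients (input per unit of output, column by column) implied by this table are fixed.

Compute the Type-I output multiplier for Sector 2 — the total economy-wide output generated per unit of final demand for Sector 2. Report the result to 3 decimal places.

m_2 = 3.499

Technical coefficients a_ij = z_ij / X_j:
  a_11 = 66.5/190 = 0.35, a_21 = 9.5/190 = 0.05, a_31 = 47.5/190 = 0.25
  a_12 = 39/130 = 0.30, a_22 = 19.5/130 = 0.15, a_32 = 58.5/130 = 0.45
  a_13 = 32/320 = 0.10, a_23 = 80/320 = 0.25, a_33 = 48/320 = 0.15
I − A =
  [   0.65    -0.30    -0.10]
  [  -0.05     0.85    -0.25]
  [  -0.25    -0.45     0.85]
Cofactors of I−A, C_ij = (−1)^(i+j)·(minor ij) (rows/columns in the sector order above):
  C_11 = (0.85)(0.85) − (-0.25)(-0.45) = 0.6100
  C_12 = −[(-0.05)(0.85) − (-0.25)(-0.25)] = 0.1050
  C_13 = (-0.05)(-0.45) − (0.85)(-0.25) = 0.2350
  C_21 = −[(-0.30)(0.85) − (-0.10)(-0.45)] = 0.3000
  C_22 = (0.65)(0.85) − (-0.10)(-0.25) = 0.5275
  C_23 = −[(0.65)(-0.45) − (-0.30)(-0.25)] = 0.3675
  C_31 = (-0.30)(-0.25) − (-0.10)(0.85) = 0.1600
  C_32 = −[(0.65)(-0.25) − (-0.10)(-0.05)] = 0.1675
  C_33 = (0.65)(0.85) − (-0.30)(-0.05) = 0.5375
det(I−A) = Σ_j (I−A)_1j·C_1j = (0.65)(0.6100) + (-0.30)(0.1050) + (-0.10)(0.2350) = 0.3415
adj(I−A) = Cᵀ =
  [ 0.6100   0.3000   0.1600]
  [ 0.1050   0.5275   0.1675]
  [ 0.2350   0.3675   0.5375]
(I − A)⁻¹ = adj(I−A) / det(I−A) ≈
  [   1.7862     0.8785     0.4685]
  [   0.3075     1.5447     0.4905]
  [   0.6881     1.0761     1.5739]
The output multiplier for sector j is the column-j sum of the Leontief inverse (I − A)⁻¹ = adj(I−A) / det(I−A).
Column 2 of adj(I−A): (0.3000, 0.5275, 0.3675); det(I−A) = 0.3415.
m_2 = (0.3000 + 0.5275 + 0.3675) / 0.3415 = 1.195 / 0.3415 ≈ 3.499.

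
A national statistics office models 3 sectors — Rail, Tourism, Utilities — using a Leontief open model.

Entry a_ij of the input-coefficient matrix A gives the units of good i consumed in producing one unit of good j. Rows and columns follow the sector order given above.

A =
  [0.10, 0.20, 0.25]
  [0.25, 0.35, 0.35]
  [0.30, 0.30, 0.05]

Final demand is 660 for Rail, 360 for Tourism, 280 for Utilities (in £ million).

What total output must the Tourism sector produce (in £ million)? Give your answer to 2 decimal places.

I − A =
  [   0.90    -0.20    -0.25]
  [  -0.25     0.65    -0.35]
  [  -0.30    -0.30     0.95]
Cofactors of I−A, C_ij = (−1)^(i+j)·(minor ij) (rows/columns in the sector order above):
  C_11 = (0.65)(0.95) − (-0.35)(-0.30) = 0.5125
  C_12 = −[(-0.25)(0.95) − (-0.35)(-0.30)] = 0.3425
  C_13 = (-0.25)(-0.30) − (0.65)(-0.30) = 0.2700
  C_21 = −[(-0.20)(0.95) − (-0.25)(-0.30)] = 0.2650
  C_22 = (0.90)(0.95) − (-0.25)(-0.30) = 0.7800
  C_23 = −[(0.90)(-0.30) − (-0.20)(-0.30)] = 0.3300
  C_31 = (-0.20)(-0.35) − (-0.25)(0.65) = 0.2325
  C_32 = −[(0.90)(-0.35) − (-0.25)(-0.25)] = 0.3775
  C_33 = (0.90)(0.65) − (-0.20)(-0.25) = 0.5350
det(I−A) = Σ_j (I−A)_1j·C_1j = (0.90)(0.5125) + (-0.20)(0.3425) + (-0.25)(0.2700) = 0.32525
adj(I−A) = Cᵀ =
  [ 0.5125   0.2650   0.2325]
  [ 0.3425   0.7800   0.3775]
  [ 0.2700   0.3300   0.5350]
(I − A)⁻¹ = adj(I−A) / det(I−A) ≈
  [   1.5757     0.8148     0.7148]
  [   1.0530     2.3982     1.1606]
  [   0.8301     1.0146     1.6449]
x = (I − A)⁻¹ d = adj(I−A)·d / det(I−A), with det(I−A) = 0.32525:
  x_1 = (0.5125·660 + 0.2650·360 + 0.2325·280) / 0.32525 = 498.75 / 0.32525 ≈ 1533.44
  x_2 = (0.3425·660 + 0.7800·360 + 0.3775·280) / 0.32525 = 612.55 / 0.32525 ≈ 1883.32
  x_3 = (0.2700·660 + 0.3300·360 + 0.5350·280) / 0.32525 = 446.80 / 0.32525 ≈ 1373.71

x_2 = 1883.32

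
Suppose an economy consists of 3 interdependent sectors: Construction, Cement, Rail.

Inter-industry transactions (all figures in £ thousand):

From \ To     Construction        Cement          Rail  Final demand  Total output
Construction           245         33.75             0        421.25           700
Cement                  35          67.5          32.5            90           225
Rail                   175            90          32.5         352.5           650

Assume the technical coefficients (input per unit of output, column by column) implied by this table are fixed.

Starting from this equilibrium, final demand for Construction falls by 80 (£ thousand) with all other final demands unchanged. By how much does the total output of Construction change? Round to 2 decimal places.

Δx_1 = -125.78

Technical coefficients a_ij = z_ij / X_j:
  a_11 = 245/700 = 0.35, a_21 = 35/700 = 0.05, a_31 = 175/700 = 0.25
  a_12 = 33.75/225 = 0.15, a_22 = 67.5/225 = 0.30, a_32 = 90/225 = 0.40
  a_13 = 0/650 = 0.00, a_23 = 32.5/650 = 0.05, a_33 = 32.5/650 = 0.05
I − A =
  [   0.65    -0.15     0.00]
  [  -0.05     0.70    -0.05]
  [  -0.25    -0.40     0.95]
Cofactors of I−A, C_ij = (−1)^(i+j)·(minor ij) (rows/columns in the sector order above):
  C_11 = (0.70)(0.95) − (-0.05)(-0.40) = 0.6450
  C_12 = −[(-0.05)(0.95) − (-0.05)(-0.25)] = 0.0600
  C_13 = (-0.05)(-0.40) − (0.70)(-0.25) = 0.1950
  C_21 = −[(-0.15)(0.95) − (0.00)(-0.40)] = 0.1425
  C_22 = (0.65)(0.95) − (0.00)(-0.25) = 0.6175
  C_23 = −[(0.65)(-0.40) − (-0.15)(-0.25)] = 0.2975
  C_31 = (-0.15)(-0.05) − (0.00)(0.70) = 0.0075
  C_32 = −[(0.65)(-0.05) − (0.00)(-0.05)] = 0.0325
  C_33 = (0.65)(0.70) − (-0.15)(-0.05) = 0.4475
det(I−A) = Σ_j (I−A)_1j·C_1j = (0.65)(0.6450) + (-0.15)(0.0600) + (0.00)(0.1950) = 0.41025
adj(I−A) = Cᵀ =
  [ 0.6450   0.1425   0.0075]
  [ 0.0600   0.6175   0.0325]
  [ 0.1950   0.2975   0.4475]
(I − A)⁻¹ = adj(I−A) / det(I−A) ≈
  [   1.5722     0.3473     0.0183]
  [   0.1463     1.5052     0.0792]
  [   0.4753     0.7252     1.0908]
Δx = (I − A)⁻¹ Δd with Δd having -80 in the Construction component and 0 elsewhere.
So Δx_1 = L_11 · (-80), where L_11 = adj(I−A)_11 / det(I−A) = 0.6450 / 0.41025.
Δx_1 = 0.6450 × (-80) / 0.41025 = -51.60 / 0.41025 ≈ -125.78.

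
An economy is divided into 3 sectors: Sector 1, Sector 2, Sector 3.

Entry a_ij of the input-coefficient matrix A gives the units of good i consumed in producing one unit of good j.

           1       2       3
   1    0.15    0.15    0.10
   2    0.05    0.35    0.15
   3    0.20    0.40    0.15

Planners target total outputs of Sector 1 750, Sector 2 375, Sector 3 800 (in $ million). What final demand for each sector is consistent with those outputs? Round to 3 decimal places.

I − A =
  [   0.85    -0.15    -0.10]
  [  -0.05     0.65    -0.15]
  [  -0.20    -0.40     0.85]
d = (I − A) x:
  d_1 = (+0.85)·750 + (-0.15)·375 + (-0.10)·800 = 501.250
  d_2 = (-0.05)·750 + (+0.65)·375 + (-0.15)·800 = 86.250
  d_3 = (-0.20)·750 + (-0.40)·375 + (+0.85)·800 = 380.000

d_1 = 501.250, d_2 = 86.250, d_3 = 380.000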